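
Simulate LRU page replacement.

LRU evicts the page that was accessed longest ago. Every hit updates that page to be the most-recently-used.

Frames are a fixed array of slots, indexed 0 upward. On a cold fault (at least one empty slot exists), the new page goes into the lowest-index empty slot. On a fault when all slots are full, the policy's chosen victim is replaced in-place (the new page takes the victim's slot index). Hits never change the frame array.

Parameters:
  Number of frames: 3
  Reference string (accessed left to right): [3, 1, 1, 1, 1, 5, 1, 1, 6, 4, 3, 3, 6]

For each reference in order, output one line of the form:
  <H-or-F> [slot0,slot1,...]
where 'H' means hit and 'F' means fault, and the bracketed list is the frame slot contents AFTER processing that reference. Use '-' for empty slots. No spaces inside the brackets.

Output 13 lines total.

F [3,-,-]
F [3,1,-]
H [3,1,-]
H [3,1,-]
H [3,1,-]
F [3,1,5]
H [3,1,5]
H [3,1,5]
F [6,1,5]
F [6,1,4]
F [6,3,4]
H [6,3,4]
H [6,3,4]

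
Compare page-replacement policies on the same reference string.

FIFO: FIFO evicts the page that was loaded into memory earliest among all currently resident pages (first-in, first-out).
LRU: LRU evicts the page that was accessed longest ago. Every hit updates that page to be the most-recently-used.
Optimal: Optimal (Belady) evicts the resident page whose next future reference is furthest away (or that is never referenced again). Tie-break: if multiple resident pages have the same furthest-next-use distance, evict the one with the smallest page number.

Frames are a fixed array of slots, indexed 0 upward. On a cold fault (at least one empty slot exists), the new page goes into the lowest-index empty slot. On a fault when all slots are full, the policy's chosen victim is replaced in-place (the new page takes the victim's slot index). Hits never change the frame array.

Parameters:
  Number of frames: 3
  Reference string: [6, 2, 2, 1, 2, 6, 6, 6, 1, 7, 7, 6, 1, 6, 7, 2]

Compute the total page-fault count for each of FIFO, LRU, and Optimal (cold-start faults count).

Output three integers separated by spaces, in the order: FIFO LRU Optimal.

--- FIFO ---
  step 0: ref 6 -> FAULT, frames=[6,-,-] (faults so far: 1)
  step 1: ref 2 -> FAULT, frames=[6,2,-] (faults so far: 2)
  step 2: ref 2 -> HIT, frames=[6,2,-] (faults so far: 2)
  step 3: ref 1 -> FAULT, frames=[6,2,1] (faults so far: 3)
  step 4: ref 2 -> HIT, frames=[6,2,1] (faults so far: 3)
  step 5: ref 6 -> HIT, frames=[6,2,1] (faults so far: 3)
  step 6: ref 6 -> HIT, frames=[6,2,1] (faults so far: 3)
  step 7: ref 6 -> HIT, frames=[6,2,1] (faults so far: 3)
  step 8: ref 1 -> HIT, frames=[6,2,1] (faults so far: 3)
  step 9: ref 7 -> FAULT, evict 6, frames=[7,2,1] (faults so far: 4)
  step 10: ref 7 -> HIT, frames=[7,2,1] (faults so far: 4)
  step 11: ref 6 -> FAULT, evict 2, frames=[7,6,1] (faults so far: 5)
  step 12: ref 1 -> HIT, frames=[7,6,1] (faults so far: 5)
  step 13: ref 6 -> HIT, frames=[7,6,1] (faults so far: 5)
  step 14: ref 7 -> HIT, frames=[7,6,1] (faults so far: 5)
  step 15: ref 2 -> FAULT, evict 1, frames=[7,6,2] (faults so far: 6)
  FIFO total faults: 6
--- LRU ---
  step 0: ref 6 -> FAULT, frames=[6,-,-] (faults so far: 1)
  step 1: ref 2 -> FAULT, frames=[6,2,-] (faults so far: 2)
  step 2: ref 2 -> HIT, frames=[6,2,-] (faults so far: 2)
  step 3: ref 1 -> FAULT, frames=[6,2,1] (faults so far: 3)
  step 4: ref 2 -> HIT, frames=[6,2,1] (faults so far: 3)
  step 5: ref 6 -> HIT, frames=[6,2,1] (faults so far: 3)
  step 6: ref 6 -> HIT, frames=[6,2,1] (faults so far: 3)
  step 7: ref 6 -> HIT, frames=[6,2,1] (faults so far: 3)
  step 8: ref 1 -> HIT, frames=[6,2,1] (faults so far: 3)
  step 9: ref 7 -> FAULT, evict 2, frames=[6,7,1] (faults so far: 4)
  step 10: ref 7 -> HIT, frames=[6,7,1] (faults so far: 4)
  step 11: ref 6 -> HIT, frames=[6,7,1] (faults so far: 4)
  step 12: ref 1 -> HIT, frames=[6,7,1] (faults so far: 4)
  step 13: ref 6 -> HIT, frames=[6,7,1] (faults so far: 4)
  step 14: ref 7 -> HIT, frames=[6,7,1] (faults so far: 4)
  step 15: ref 2 -> FAULT, evict 1, frames=[6,7,2] (faults so far: 5)
  LRU total faults: 5
--- Optimal ---
  step 0: ref 6 -> FAULT, frames=[6,-,-] (faults so far: 1)
  step 1: ref 2 -> FAULT, frames=[6,2,-] (faults so far: 2)
  step 2: ref 2 -> HIT, frames=[6,2,-] (faults so far: 2)
  step 3: ref 1 -> FAULT, frames=[6,2,1] (faults so far: 3)
  step 4: ref 2 -> HIT, frames=[6,2,1] (faults so far: 3)
  step 5: ref 6 -> HIT, frames=[6,2,1] (faults so far: 3)
  step 6: ref 6 -> HIT, frames=[6,2,1] (faults so far: 3)
  step 7: ref 6 -> HIT, frames=[6,2,1] (faults so far: 3)
  step 8: ref 1 -> HIT, frames=[6,2,1] (faults so far: 3)
  step 9: ref 7 -> FAULT, evict 2, frames=[6,7,1] (faults so far: 4)
  step 10: ref 7 -> HIT, frames=[6,7,1] (faults so far: 4)
  step 11: ref 6 -> HIT, frames=[6,7,1] (faults so far: 4)
  step 12: ref 1 -> HIT, frames=[6,7,1] (faults so far: 4)
  step 13: ref 6 -> HIT, frames=[6,7,1] (faults so far: 4)
  step 14: ref 7 -> HIT, frames=[6,7,1] (faults so far: 4)
  step 15: ref 2 -> FAULT, evict 1, frames=[6,7,2] (faults so far: 5)
  Optimal total faults: 5

Answer: 6 5 5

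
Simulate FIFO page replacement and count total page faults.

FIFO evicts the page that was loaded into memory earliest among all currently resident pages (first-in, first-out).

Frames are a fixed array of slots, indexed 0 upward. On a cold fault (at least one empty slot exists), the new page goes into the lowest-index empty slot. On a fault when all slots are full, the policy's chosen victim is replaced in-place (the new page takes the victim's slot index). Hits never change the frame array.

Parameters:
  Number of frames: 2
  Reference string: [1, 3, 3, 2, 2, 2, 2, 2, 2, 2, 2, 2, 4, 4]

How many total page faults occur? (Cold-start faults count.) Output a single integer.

Step 0: ref 1 → FAULT, frames=[1,-]
Step 1: ref 3 → FAULT, frames=[1,3]
Step 2: ref 3 → HIT, frames=[1,3]
Step 3: ref 2 → FAULT (evict 1), frames=[2,3]
Step 4: ref 2 → HIT, frames=[2,3]
Step 5: ref 2 → HIT, frames=[2,3]
Step 6: ref 2 → HIT, frames=[2,3]
Step 7: ref 2 → HIT, frames=[2,3]
Step 8: ref 2 → HIT, frames=[2,3]
Step 9: ref 2 → HIT, frames=[2,3]
Step 10: ref 2 → HIT, frames=[2,3]
Step 11: ref 2 → HIT, frames=[2,3]
Step 12: ref 4 → FAULT (evict 3), frames=[2,4]
Step 13: ref 4 → HIT, frames=[2,4]
Total faults: 4

Answer: 4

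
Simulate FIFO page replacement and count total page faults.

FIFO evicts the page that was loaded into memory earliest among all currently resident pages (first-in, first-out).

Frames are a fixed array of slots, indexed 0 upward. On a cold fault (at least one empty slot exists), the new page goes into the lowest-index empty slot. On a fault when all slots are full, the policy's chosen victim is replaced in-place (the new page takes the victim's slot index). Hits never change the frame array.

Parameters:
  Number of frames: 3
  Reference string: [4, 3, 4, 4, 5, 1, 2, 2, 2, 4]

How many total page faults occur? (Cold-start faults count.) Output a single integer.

Answer: 6

Derivation:
Step 0: ref 4 → FAULT, frames=[4,-,-]
Step 1: ref 3 → FAULT, frames=[4,3,-]
Step 2: ref 4 → HIT, frames=[4,3,-]
Step 3: ref 4 → HIT, frames=[4,3,-]
Step 4: ref 5 → FAULT, frames=[4,3,5]
Step 5: ref 1 → FAULT (evict 4), frames=[1,3,5]
Step 6: ref 2 → FAULT (evict 3), frames=[1,2,5]
Step 7: ref 2 → HIT, frames=[1,2,5]
Step 8: ref 2 → HIT, frames=[1,2,5]
Step 9: ref 4 → FAULT (evict 5), frames=[1,2,4]
Total faults: 6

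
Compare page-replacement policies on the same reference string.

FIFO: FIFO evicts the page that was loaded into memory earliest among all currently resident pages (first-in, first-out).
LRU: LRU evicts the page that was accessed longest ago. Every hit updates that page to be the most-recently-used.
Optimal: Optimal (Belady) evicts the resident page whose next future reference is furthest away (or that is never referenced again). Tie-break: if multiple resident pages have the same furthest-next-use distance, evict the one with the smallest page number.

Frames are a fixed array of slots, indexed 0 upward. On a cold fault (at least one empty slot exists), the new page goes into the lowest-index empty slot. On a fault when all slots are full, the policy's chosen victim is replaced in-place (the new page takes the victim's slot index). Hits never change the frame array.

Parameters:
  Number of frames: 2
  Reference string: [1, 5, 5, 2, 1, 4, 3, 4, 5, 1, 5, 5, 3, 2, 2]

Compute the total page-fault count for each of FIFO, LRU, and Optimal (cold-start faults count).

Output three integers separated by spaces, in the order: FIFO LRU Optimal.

--- FIFO ---
  step 0: ref 1 -> FAULT, frames=[1,-] (faults so far: 1)
  step 1: ref 5 -> FAULT, frames=[1,5] (faults so far: 2)
  step 2: ref 5 -> HIT, frames=[1,5] (faults so far: 2)
  step 3: ref 2 -> FAULT, evict 1, frames=[2,5] (faults so far: 3)
  step 4: ref 1 -> FAULT, evict 5, frames=[2,1] (faults so far: 4)
  step 5: ref 4 -> FAULT, evict 2, frames=[4,1] (faults so far: 5)
  step 6: ref 3 -> FAULT, evict 1, frames=[4,3] (faults so far: 6)
  step 7: ref 4 -> HIT, frames=[4,3] (faults so far: 6)
  step 8: ref 5 -> FAULT, evict 4, frames=[5,3] (faults so far: 7)
  step 9: ref 1 -> FAULT, evict 3, frames=[5,1] (faults so far: 8)
  step 10: ref 5 -> HIT, frames=[5,1] (faults so far: 8)
  step 11: ref 5 -> HIT, frames=[5,1] (faults so far: 8)
  step 12: ref 3 -> FAULT, evict 5, frames=[3,1] (faults so far: 9)
  step 13: ref 2 -> FAULT, evict 1, frames=[3,2] (faults so far: 10)
  step 14: ref 2 -> HIT, frames=[3,2] (faults so far: 10)
  FIFO total faults: 10
--- LRU ---
  step 0: ref 1 -> FAULT, frames=[1,-] (faults so far: 1)
  step 1: ref 5 -> FAULT, frames=[1,5] (faults so far: 2)
  step 2: ref 5 -> HIT, frames=[1,5] (faults so far: 2)
  step 3: ref 2 -> FAULT, evict 1, frames=[2,5] (faults so far: 3)
  step 4: ref 1 -> FAULT, evict 5, frames=[2,1] (faults so far: 4)
  step 5: ref 4 -> FAULT, evict 2, frames=[4,1] (faults so far: 5)
  step 6: ref 3 -> FAULT, evict 1, frames=[4,3] (faults so far: 6)
  step 7: ref 4 -> HIT, frames=[4,3] (faults so far: 6)
  step 8: ref 5 -> FAULT, evict 3, frames=[4,5] (faults so far: 7)
  step 9: ref 1 -> FAULT, evict 4, frames=[1,5] (faults so far: 8)
  step 10: ref 5 -> HIT, frames=[1,5] (faults so far: 8)
  step 11: ref 5 -> HIT, frames=[1,5] (faults so far: 8)
  step 12: ref 3 -> FAULT, evict 1, frames=[3,5] (faults so far: 9)
  step 13: ref 2 -> FAULT, evict 5, frames=[3,2] (faults so far: 10)
  step 14: ref 2 -> HIT, frames=[3,2] (faults so far: 10)
  LRU total faults: 10
--- Optimal ---
  step 0: ref 1 -> FAULT, frames=[1,-] (faults so far: 1)
  step 1: ref 5 -> FAULT, frames=[1,5] (faults so far: 2)
  step 2: ref 5 -> HIT, frames=[1,5] (faults so far: 2)
  step 3: ref 2 -> FAULT, evict 5, frames=[1,2] (faults so far: 3)
  step 4: ref 1 -> HIT, frames=[1,2] (faults so far: 3)
  step 5: ref 4 -> FAULT, evict 2, frames=[1,4] (faults so far: 4)
  step 6: ref 3 -> FAULT, evict 1, frames=[3,4] (faults so far: 5)
  step 7: ref 4 -> HIT, frames=[3,4] (faults so far: 5)
  step 8: ref 5 -> FAULT, evict 4, frames=[3,5] (faults so far: 6)
  step 9: ref 1 -> FAULT, evict 3, frames=[1,5] (faults so far: 7)
  step 10: ref 5 -> HIT, frames=[1,5] (faults so far: 7)
  step 11: ref 5 -> HIT, frames=[1,5] (faults so far: 7)
  step 12: ref 3 -> FAULT, evict 1, frames=[3,5] (faults so far: 8)
  step 13: ref 2 -> FAULT, evict 3, frames=[2,5] (faults so far: 9)
  step 14: ref 2 -> HIT, frames=[2,5] (faults so far: 9)
  Optimal total faults: 9

Answer: 10 10 9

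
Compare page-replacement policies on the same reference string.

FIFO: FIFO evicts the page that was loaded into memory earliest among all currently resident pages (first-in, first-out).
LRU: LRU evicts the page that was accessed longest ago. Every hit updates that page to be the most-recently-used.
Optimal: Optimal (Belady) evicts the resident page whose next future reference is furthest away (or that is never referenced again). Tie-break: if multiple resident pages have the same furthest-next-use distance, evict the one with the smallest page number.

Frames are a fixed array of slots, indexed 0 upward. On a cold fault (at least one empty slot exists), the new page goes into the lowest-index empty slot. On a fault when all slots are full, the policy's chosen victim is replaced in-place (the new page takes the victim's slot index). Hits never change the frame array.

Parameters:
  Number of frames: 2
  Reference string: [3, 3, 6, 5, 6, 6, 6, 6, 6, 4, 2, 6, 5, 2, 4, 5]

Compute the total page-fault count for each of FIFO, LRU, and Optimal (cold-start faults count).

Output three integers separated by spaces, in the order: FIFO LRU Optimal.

Answer: 10 10 7

Derivation:
--- FIFO ---
  step 0: ref 3 -> FAULT, frames=[3,-] (faults so far: 1)
  step 1: ref 3 -> HIT, frames=[3,-] (faults so far: 1)
  step 2: ref 6 -> FAULT, frames=[3,6] (faults so far: 2)
  step 3: ref 5 -> FAULT, evict 3, frames=[5,6] (faults so far: 3)
  step 4: ref 6 -> HIT, frames=[5,6] (faults so far: 3)
  step 5: ref 6 -> HIT, frames=[5,6] (faults so far: 3)
  step 6: ref 6 -> HIT, frames=[5,6] (faults so far: 3)
  step 7: ref 6 -> HIT, frames=[5,6] (faults so far: 3)
  step 8: ref 6 -> HIT, frames=[5,6] (faults so far: 3)
  step 9: ref 4 -> FAULT, evict 6, frames=[5,4] (faults so far: 4)
  step 10: ref 2 -> FAULT, evict 5, frames=[2,4] (faults so far: 5)
  step 11: ref 6 -> FAULT, evict 4, frames=[2,6] (faults so far: 6)
  step 12: ref 5 -> FAULT, evict 2, frames=[5,6] (faults so far: 7)
  step 13: ref 2 -> FAULT, evict 6, frames=[5,2] (faults so far: 8)
  step 14: ref 4 -> FAULT, evict 5, frames=[4,2] (faults so far: 9)
  step 15: ref 5 -> FAULT, evict 2, frames=[4,5] (faults so far: 10)
  FIFO total faults: 10
--- LRU ---
  step 0: ref 3 -> FAULT, frames=[3,-] (faults so far: 1)
  step 1: ref 3 -> HIT, frames=[3,-] (faults so far: 1)
  step 2: ref 6 -> FAULT, frames=[3,6] (faults so far: 2)
  step 3: ref 5 -> FAULT, evict 3, frames=[5,6] (faults so far: 3)
  step 4: ref 6 -> HIT, frames=[5,6] (faults so far: 3)
  step 5: ref 6 -> HIT, frames=[5,6] (faults so far: 3)
  step 6: ref 6 -> HIT, frames=[5,6] (faults so far: 3)
  step 7: ref 6 -> HIT, frames=[5,6] (faults so far: 3)
  step 8: ref 6 -> HIT, frames=[5,6] (faults so far: 3)
  step 9: ref 4 -> FAULT, evict 5, frames=[4,6] (faults so far: 4)
  step 10: ref 2 -> FAULT, evict 6, frames=[4,2] (faults so far: 5)
  step 11: ref 6 -> FAULT, evict 4, frames=[6,2] (faults so far: 6)
  step 12: ref 5 -> FAULT, evict 2, frames=[6,5] (faults so far: 7)
  step 13: ref 2 -> FAULT, evict 6, frames=[2,5] (faults so far: 8)
  step 14: ref 4 -> FAULT, evict 5, frames=[2,4] (faults so far: 9)
  step 15: ref 5 -> FAULT, evict 2, frames=[5,4] (faults so far: 10)
  LRU total faults: 10
--- Optimal ---
  step 0: ref 3 -> FAULT, frames=[3,-] (faults so far: 1)
  step 1: ref 3 -> HIT, frames=[3,-] (faults so far: 1)
  step 2: ref 6 -> FAULT, frames=[3,6] (faults so far: 2)
  step 3: ref 5 -> FAULT, evict 3, frames=[5,6] (faults so far: 3)
  step 4: ref 6 -> HIT, frames=[5,6] (faults so far: 3)
  step 5: ref 6 -> HIT, frames=[5,6] (faults so far: 3)
  step 6: ref 6 -> HIT, frames=[5,6] (faults so far: 3)
  step 7: ref 6 -> HIT, frames=[5,6] (faults so far: 3)
  step 8: ref 6 -> HIT, frames=[5,6] (faults so far: 3)
  step 9: ref 4 -> FAULT, evict 5, frames=[4,6] (faults so far: 4)
  step 10: ref 2 -> FAULT, evict 4, frames=[2,6] (faults so far: 5)
  step 11: ref 6 -> HIT, frames=[2,6] (faults so far: 5)
  step 12: ref 5 -> FAULT, evict 6, frames=[2,5] (faults so far: 6)
  step 13: ref 2 -> HIT, frames=[2,5] (faults so far: 6)
  step 14: ref 4 -> FAULT, evict 2, frames=[4,5] (faults so far: 7)
  step 15: ref 5 -> HIT, frames=[4,5] (faults so far: 7)
  Optimal total faults: 7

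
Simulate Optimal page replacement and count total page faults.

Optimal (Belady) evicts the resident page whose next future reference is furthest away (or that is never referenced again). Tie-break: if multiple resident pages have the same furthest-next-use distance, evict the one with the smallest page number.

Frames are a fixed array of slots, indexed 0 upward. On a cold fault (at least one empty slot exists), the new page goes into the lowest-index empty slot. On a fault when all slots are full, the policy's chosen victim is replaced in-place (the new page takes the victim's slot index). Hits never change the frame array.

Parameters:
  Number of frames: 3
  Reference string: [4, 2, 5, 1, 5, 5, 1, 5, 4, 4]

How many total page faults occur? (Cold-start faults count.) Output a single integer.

Answer: 4

Derivation:
Step 0: ref 4 → FAULT, frames=[4,-,-]
Step 1: ref 2 → FAULT, frames=[4,2,-]
Step 2: ref 5 → FAULT, frames=[4,2,5]
Step 3: ref 1 → FAULT (evict 2), frames=[4,1,5]
Step 4: ref 5 → HIT, frames=[4,1,5]
Step 5: ref 5 → HIT, frames=[4,1,5]
Step 6: ref 1 → HIT, frames=[4,1,5]
Step 7: ref 5 → HIT, frames=[4,1,5]
Step 8: ref 4 → HIT, frames=[4,1,5]
Step 9: ref 4 → HIT, frames=[4,1,5]
Total faults: 4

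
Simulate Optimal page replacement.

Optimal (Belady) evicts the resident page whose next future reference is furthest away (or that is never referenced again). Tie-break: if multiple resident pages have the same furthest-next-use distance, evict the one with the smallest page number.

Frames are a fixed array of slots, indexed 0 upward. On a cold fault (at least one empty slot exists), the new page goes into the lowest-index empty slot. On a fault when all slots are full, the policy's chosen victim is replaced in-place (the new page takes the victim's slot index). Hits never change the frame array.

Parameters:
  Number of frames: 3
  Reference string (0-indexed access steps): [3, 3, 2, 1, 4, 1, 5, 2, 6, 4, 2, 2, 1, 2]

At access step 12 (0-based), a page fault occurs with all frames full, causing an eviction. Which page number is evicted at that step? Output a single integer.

Answer: 4

Derivation:
Step 0: ref 3 -> FAULT, frames=[3,-,-]
Step 1: ref 3 -> HIT, frames=[3,-,-]
Step 2: ref 2 -> FAULT, frames=[3,2,-]
Step 3: ref 1 -> FAULT, frames=[3,2,1]
Step 4: ref 4 -> FAULT, evict 3, frames=[4,2,1]
Step 5: ref 1 -> HIT, frames=[4,2,1]
Step 6: ref 5 -> FAULT, evict 1, frames=[4,2,5]
Step 7: ref 2 -> HIT, frames=[4,2,5]
Step 8: ref 6 -> FAULT, evict 5, frames=[4,2,6]
Step 9: ref 4 -> HIT, frames=[4,2,6]
Step 10: ref 2 -> HIT, frames=[4,2,6]
Step 11: ref 2 -> HIT, frames=[4,2,6]
Step 12: ref 1 -> FAULT, evict 4, frames=[1,2,6]
At step 12: evicted page 4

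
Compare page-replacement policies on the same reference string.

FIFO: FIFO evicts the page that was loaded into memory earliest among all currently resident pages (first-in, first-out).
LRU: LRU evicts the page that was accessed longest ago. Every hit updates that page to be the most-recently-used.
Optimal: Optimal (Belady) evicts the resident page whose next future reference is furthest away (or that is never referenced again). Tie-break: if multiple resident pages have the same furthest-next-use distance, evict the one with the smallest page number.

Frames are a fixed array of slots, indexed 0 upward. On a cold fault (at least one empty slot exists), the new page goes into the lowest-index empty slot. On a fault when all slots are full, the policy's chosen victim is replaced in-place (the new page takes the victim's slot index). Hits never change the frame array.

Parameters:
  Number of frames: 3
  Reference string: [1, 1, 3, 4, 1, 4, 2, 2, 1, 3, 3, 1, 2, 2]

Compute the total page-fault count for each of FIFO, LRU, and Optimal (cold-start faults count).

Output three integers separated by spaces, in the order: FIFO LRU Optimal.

Answer: 6 5 4

Derivation:
--- FIFO ---
  step 0: ref 1 -> FAULT, frames=[1,-,-] (faults so far: 1)
  step 1: ref 1 -> HIT, frames=[1,-,-] (faults so far: 1)
  step 2: ref 3 -> FAULT, frames=[1,3,-] (faults so far: 2)
  step 3: ref 4 -> FAULT, frames=[1,3,4] (faults so far: 3)
  step 4: ref 1 -> HIT, frames=[1,3,4] (faults so far: 3)
  step 5: ref 4 -> HIT, frames=[1,3,4] (faults so far: 3)
  step 6: ref 2 -> FAULT, evict 1, frames=[2,3,4] (faults so far: 4)
  step 7: ref 2 -> HIT, frames=[2,3,4] (faults so far: 4)
  step 8: ref 1 -> FAULT, evict 3, frames=[2,1,4] (faults so far: 5)
  step 9: ref 3 -> FAULT, evict 4, frames=[2,1,3] (faults so far: 6)
  step 10: ref 3 -> HIT, frames=[2,1,3] (faults so far: 6)
  step 11: ref 1 -> HIT, frames=[2,1,3] (faults so far: 6)
  step 12: ref 2 -> HIT, frames=[2,1,3] (faults so far: 6)
  step 13: ref 2 -> HIT, frames=[2,1,3] (faults so far: 6)
  FIFO total faults: 6
--- LRU ---
  step 0: ref 1 -> FAULT, frames=[1,-,-] (faults so far: 1)
  step 1: ref 1 -> HIT, frames=[1,-,-] (faults so far: 1)
  step 2: ref 3 -> FAULT, frames=[1,3,-] (faults so far: 2)
  step 3: ref 4 -> FAULT, frames=[1,3,4] (faults so far: 3)
  step 4: ref 1 -> HIT, frames=[1,3,4] (faults so far: 3)
  step 5: ref 4 -> HIT, frames=[1,3,4] (faults so far: 3)
  step 6: ref 2 -> FAULT, evict 3, frames=[1,2,4] (faults so far: 4)
  step 7: ref 2 -> HIT, frames=[1,2,4] (faults so far: 4)
  step 8: ref 1 -> HIT, frames=[1,2,4] (faults so far: 4)
  step 9: ref 3 -> FAULT, evict 4, frames=[1,2,3] (faults so far: 5)
  step 10: ref 3 -> HIT, frames=[1,2,3] (faults so far: 5)
  step 11: ref 1 -> HIT, frames=[1,2,3] (faults so far: 5)
  step 12: ref 2 -> HIT, frames=[1,2,3] (faults so far: 5)
  step 13: ref 2 -> HIT, frames=[1,2,3] (faults so far: 5)
  LRU total faults: 5
--- Optimal ---
  step 0: ref 1 -> FAULT, frames=[1,-,-] (faults so far: 1)
  step 1: ref 1 -> HIT, frames=[1,-,-] (faults so far: 1)
  step 2: ref 3 -> FAULT, frames=[1,3,-] (faults so far: 2)
  step 3: ref 4 -> FAULT, frames=[1,3,4] (faults so far: 3)
  step 4: ref 1 -> HIT, frames=[1,3,4] (faults so far: 3)
  step 5: ref 4 -> HIT, frames=[1,3,4] (faults so far: 3)
  step 6: ref 2 -> FAULT, evict 4, frames=[1,3,2] (faults so far: 4)
  step 7: ref 2 -> HIT, frames=[1,3,2] (faults so far: 4)
  step 8: ref 1 -> HIT, frames=[1,3,2] (faults so far: 4)
  step 9: ref 3 -> HIT, frames=[1,3,2] (faults so far: 4)
  step 10: ref 3 -> HIT, frames=[1,3,2] (faults so far: 4)
  step 11: ref 1 -> HIT, frames=[1,3,2] (faults so far: 4)
  step 12: ref 2 -> HIT, frames=[1,3,2] (faults so far: 4)
  step 13: ref 2 -> HIT, frames=[1,3,2] (faults so far: 4)
  Optimal total faults: 4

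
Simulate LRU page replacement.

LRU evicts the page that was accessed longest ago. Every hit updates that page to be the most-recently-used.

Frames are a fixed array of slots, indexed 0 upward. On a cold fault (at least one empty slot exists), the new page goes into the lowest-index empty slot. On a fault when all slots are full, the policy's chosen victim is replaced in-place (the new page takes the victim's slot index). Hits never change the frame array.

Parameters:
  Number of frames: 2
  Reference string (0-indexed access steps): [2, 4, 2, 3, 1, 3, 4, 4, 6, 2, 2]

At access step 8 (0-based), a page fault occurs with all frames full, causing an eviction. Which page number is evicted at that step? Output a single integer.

Answer: 3

Derivation:
Step 0: ref 2 -> FAULT, frames=[2,-]
Step 1: ref 4 -> FAULT, frames=[2,4]
Step 2: ref 2 -> HIT, frames=[2,4]
Step 3: ref 3 -> FAULT, evict 4, frames=[2,3]
Step 4: ref 1 -> FAULT, evict 2, frames=[1,3]
Step 5: ref 3 -> HIT, frames=[1,3]
Step 6: ref 4 -> FAULT, evict 1, frames=[4,3]
Step 7: ref 4 -> HIT, frames=[4,3]
Step 8: ref 6 -> FAULT, evict 3, frames=[4,6]
At step 8: evicted page 3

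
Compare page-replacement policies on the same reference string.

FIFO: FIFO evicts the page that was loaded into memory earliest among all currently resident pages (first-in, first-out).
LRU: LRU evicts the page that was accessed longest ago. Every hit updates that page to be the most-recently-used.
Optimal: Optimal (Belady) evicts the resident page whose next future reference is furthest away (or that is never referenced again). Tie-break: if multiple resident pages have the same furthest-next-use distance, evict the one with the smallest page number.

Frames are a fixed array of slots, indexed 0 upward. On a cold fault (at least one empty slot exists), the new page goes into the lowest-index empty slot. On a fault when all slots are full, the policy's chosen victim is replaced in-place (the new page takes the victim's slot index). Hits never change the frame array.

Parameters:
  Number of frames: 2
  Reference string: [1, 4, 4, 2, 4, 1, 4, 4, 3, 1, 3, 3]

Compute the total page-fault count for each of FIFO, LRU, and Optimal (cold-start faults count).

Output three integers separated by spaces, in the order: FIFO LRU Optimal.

Answer: 7 6 5

Derivation:
--- FIFO ---
  step 0: ref 1 -> FAULT, frames=[1,-] (faults so far: 1)
  step 1: ref 4 -> FAULT, frames=[1,4] (faults so far: 2)
  step 2: ref 4 -> HIT, frames=[1,4] (faults so far: 2)
  step 3: ref 2 -> FAULT, evict 1, frames=[2,4] (faults so far: 3)
  step 4: ref 4 -> HIT, frames=[2,4] (faults so far: 3)
  step 5: ref 1 -> FAULT, evict 4, frames=[2,1] (faults so far: 4)
  step 6: ref 4 -> FAULT, evict 2, frames=[4,1] (faults so far: 5)
  step 7: ref 4 -> HIT, frames=[4,1] (faults so far: 5)
  step 8: ref 3 -> FAULT, evict 1, frames=[4,3] (faults so far: 6)
  step 9: ref 1 -> FAULT, evict 4, frames=[1,3] (faults so far: 7)
  step 10: ref 3 -> HIT, frames=[1,3] (faults so far: 7)
  step 11: ref 3 -> HIT, frames=[1,3] (faults so far: 7)
  FIFO total faults: 7
--- LRU ---
  step 0: ref 1 -> FAULT, frames=[1,-] (faults so far: 1)
  step 1: ref 4 -> FAULT, frames=[1,4] (faults so far: 2)
  step 2: ref 4 -> HIT, frames=[1,4] (faults so far: 2)
  step 3: ref 2 -> FAULT, evict 1, frames=[2,4] (faults so far: 3)
  step 4: ref 4 -> HIT, frames=[2,4] (faults so far: 3)
  step 5: ref 1 -> FAULT, evict 2, frames=[1,4] (faults so far: 4)
  step 6: ref 4 -> HIT, frames=[1,4] (faults so far: 4)
  step 7: ref 4 -> HIT, frames=[1,4] (faults so far: 4)
  step 8: ref 3 -> FAULT, evict 1, frames=[3,4] (faults so far: 5)
  step 9: ref 1 -> FAULT, evict 4, frames=[3,1] (faults so far: 6)
  step 10: ref 3 -> HIT, frames=[3,1] (faults so far: 6)
  step 11: ref 3 -> HIT, frames=[3,1] (faults so far: 6)
  LRU total faults: 6
--- Optimal ---
  step 0: ref 1 -> FAULT, frames=[1,-] (faults so far: 1)
  step 1: ref 4 -> FAULT, frames=[1,4] (faults so far: 2)
  step 2: ref 4 -> HIT, frames=[1,4] (faults so far: 2)
  step 3: ref 2 -> FAULT, evict 1, frames=[2,4] (faults so far: 3)
  step 4: ref 4 -> HIT, frames=[2,4] (faults so far: 3)
  step 5: ref 1 -> FAULT, evict 2, frames=[1,4] (faults so far: 4)
  step 6: ref 4 -> HIT, frames=[1,4] (faults so far: 4)
  step 7: ref 4 -> HIT, frames=[1,4] (faults so far: 4)
  step 8: ref 3 -> FAULT, evict 4, frames=[1,3] (faults so far: 5)
  step 9: ref 1 -> HIT, frames=[1,3] (faults so far: 5)
  step 10: ref 3 -> HIT, frames=[1,3] (faults so far: 5)
  step 11: ref 3 -> HIT, frames=[1,3] (faults so far: 5)
  Optimal total faults: 5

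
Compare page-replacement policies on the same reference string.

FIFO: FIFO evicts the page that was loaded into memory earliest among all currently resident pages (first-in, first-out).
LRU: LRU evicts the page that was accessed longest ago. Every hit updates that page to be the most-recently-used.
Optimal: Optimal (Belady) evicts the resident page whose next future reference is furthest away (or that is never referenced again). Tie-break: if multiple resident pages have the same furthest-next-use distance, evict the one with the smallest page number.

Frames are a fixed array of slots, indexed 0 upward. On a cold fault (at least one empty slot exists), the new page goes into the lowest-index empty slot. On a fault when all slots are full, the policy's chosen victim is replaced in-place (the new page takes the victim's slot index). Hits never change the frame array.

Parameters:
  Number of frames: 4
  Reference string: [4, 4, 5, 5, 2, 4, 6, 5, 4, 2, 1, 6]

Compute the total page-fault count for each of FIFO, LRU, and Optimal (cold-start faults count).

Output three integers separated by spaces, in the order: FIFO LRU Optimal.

Answer: 5 6 5

Derivation:
--- FIFO ---
  step 0: ref 4 -> FAULT, frames=[4,-,-,-] (faults so far: 1)
  step 1: ref 4 -> HIT, frames=[4,-,-,-] (faults so far: 1)
  step 2: ref 5 -> FAULT, frames=[4,5,-,-] (faults so far: 2)
  step 3: ref 5 -> HIT, frames=[4,5,-,-] (faults so far: 2)
  step 4: ref 2 -> FAULT, frames=[4,5,2,-] (faults so far: 3)
  step 5: ref 4 -> HIT, frames=[4,5,2,-] (faults so far: 3)
  step 6: ref 6 -> FAULT, frames=[4,5,2,6] (faults so far: 4)
  step 7: ref 5 -> HIT, frames=[4,5,2,6] (faults so far: 4)
  step 8: ref 4 -> HIT, frames=[4,5,2,6] (faults so far: 4)
  step 9: ref 2 -> HIT, frames=[4,5,2,6] (faults so far: 4)
  step 10: ref 1 -> FAULT, evict 4, frames=[1,5,2,6] (faults so far: 5)
  step 11: ref 6 -> HIT, frames=[1,5,2,6] (faults so far: 5)
  FIFO total faults: 5
--- LRU ---
  step 0: ref 4 -> FAULT, frames=[4,-,-,-] (faults so far: 1)
  step 1: ref 4 -> HIT, frames=[4,-,-,-] (faults so far: 1)
  step 2: ref 5 -> FAULT, frames=[4,5,-,-] (faults so far: 2)
  step 3: ref 5 -> HIT, frames=[4,5,-,-] (faults so far: 2)
  step 4: ref 2 -> FAULT, frames=[4,5,2,-] (faults so far: 3)
  step 5: ref 4 -> HIT, frames=[4,5,2,-] (faults so far: 3)
  step 6: ref 6 -> FAULT, frames=[4,5,2,6] (faults so far: 4)
  step 7: ref 5 -> HIT, frames=[4,5,2,6] (faults so far: 4)
  step 8: ref 4 -> HIT, frames=[4,5,2,6] (faults so far: 4)
  step 9: ref 2 -> HIT, frames=[4,5,2,6] (faults so far: 4)
  step 10: ref 1 -> FAULT, evict 6, frames=[4,5,2,1] (faults so far: 5)
  step 11: ref 6 -> FAULT, evict 5, frames=[4,6,2,1] (faults so far: 6)
  LRU total faults: 6
--- Optimal ---
  step 0: ref 4 -> FAULT, frames=[4,-,-,-] (faults so far: 1)
  step 1: ref 4 -> HIT, frames=[4,-,-,-] (faults so far: 1)
  step 2: ref 5 -> FAULT, frames=[4,5,-,-] (faults so far: 2)
  step 3: ref 5 -> HIT, frames=[4,5,-,-] (faults so far: 2)
  step 4: ref 2 -> FAULT, frames=[4,5,2,-] (faults so far: 3)
  step 5: ref 4 -> HIT, frames=[4,5,2,-] (faults so far: 3)
  step 6: ref 6 -> FAULT, frames=[4,5,2,6] (faults so far: 4)
  step 7: ref 5 -> HIT, frames=[4,5,2,6] (faults so far: 4)
  step 8: ref 4 -> HIT, frames=[4,5,2,6] (faults so far: 4)
  step 9: ref 2 -> HIT, frames=[4,5,2,6] (faults so far: 4)
  step 10: ref 1 -> FAULT, evict 2, frames=[4,5,1,6] (faults so far: 5)
  step 11: ref 6 -> HIT, frames=[4,5,1,6] (faults so far: 5)
  Optimal total faults: 5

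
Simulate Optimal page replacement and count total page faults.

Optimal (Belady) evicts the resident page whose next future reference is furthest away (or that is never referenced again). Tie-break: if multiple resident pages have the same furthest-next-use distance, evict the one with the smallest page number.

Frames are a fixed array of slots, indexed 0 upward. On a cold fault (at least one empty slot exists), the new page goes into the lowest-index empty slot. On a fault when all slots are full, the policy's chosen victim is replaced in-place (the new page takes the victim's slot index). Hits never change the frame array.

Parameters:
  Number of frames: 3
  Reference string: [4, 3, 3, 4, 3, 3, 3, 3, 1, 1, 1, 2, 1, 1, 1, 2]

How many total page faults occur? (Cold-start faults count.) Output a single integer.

Step 0: ref 4 → FAULT, frames=[4,-,-]
Step 1: ref 3 → FAULT, frames=[4,3,-]
Step 2: ref 3 → HIT, frames=[4,3,-]
Step 3: ref 4 → HIT, frames=[4,3,-]
Step 4: ref 3 → HIT, frames=[4,3,-]
Step 5: ref 3 → HIT, frames=[4,3,-]
Step 6: ref 3 → HIT, frames=[4,3,-]
Step 7: ref 3 → HIT, frames=[4,3,-]
Step 8: ref 1 → FAULT, frames=[4,3,1]
Step 9: ref 1 → HIT, frames=[4,3,1]
Step 10: ref 1 → HIT, frames=[4,3,1]
Step 11: ref 2 → FAULT (evict 3), frames=[4,2,1]
Step 12: ref 1 → HIT, frames=[4,2,1]
Step 13: ref 1 → HIT, frames=[4,2,1]
Step 14: ref 1 → HIT, frames=[4,2,1]
Step 15: ref 2 → HIT, frames=[4,2,1]
Total faults: 4

Answer: 4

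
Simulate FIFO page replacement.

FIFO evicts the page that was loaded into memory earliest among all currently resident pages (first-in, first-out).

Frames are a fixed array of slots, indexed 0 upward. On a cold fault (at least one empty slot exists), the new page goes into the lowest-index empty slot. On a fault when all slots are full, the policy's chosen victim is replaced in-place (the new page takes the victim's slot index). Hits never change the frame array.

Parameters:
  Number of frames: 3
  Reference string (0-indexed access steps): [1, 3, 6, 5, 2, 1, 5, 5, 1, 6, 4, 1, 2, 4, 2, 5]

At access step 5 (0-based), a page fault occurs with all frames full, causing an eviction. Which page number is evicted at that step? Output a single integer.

Answer: 6

Derivation:
Step 0: ref 1 -> FAULT, frames=[1,-,-]
Step 1: ref 3 -> FAULT, frames=[1,3,-]
Step 2: ref 6 -> FAULT, frames=[1,3,6]
Step 3: ref 5 -> FAULT, evict 1, frames=[5,3,6]
Step 4: ref 2 -> FAULT, evict 3, frames=[5,2,6]
Step 5: ref 1 -> FAULT, evict 6, frames=[5,2,1]
At step 5: evicted page 6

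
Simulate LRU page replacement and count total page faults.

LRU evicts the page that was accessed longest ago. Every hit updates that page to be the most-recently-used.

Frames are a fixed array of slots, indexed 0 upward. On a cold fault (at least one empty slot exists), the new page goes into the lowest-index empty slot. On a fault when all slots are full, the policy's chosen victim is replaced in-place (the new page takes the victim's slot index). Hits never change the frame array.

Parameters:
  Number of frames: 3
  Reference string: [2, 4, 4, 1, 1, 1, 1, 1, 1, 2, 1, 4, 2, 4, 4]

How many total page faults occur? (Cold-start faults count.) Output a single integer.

Answer: 3

Derivation:
Step 0: ref 2 → FAULT, frames=[2,-,-]
Step 1: ref 4 → FAULT, frames=[2,4,-]
Step 2: ref 4 → HIT, frames=[2,4,-]
Step 3: ref 1 → FAULT, frames=[2,4,1]
Step 4: ref 1 → HIT, frames=[2,4,1]
Step 5: ref 1 → HIT, frames=[2,4,1]
Step 6: ref 1 → HIT, frames=[2,4,1]
Step 7: ref 1 → HIT, frames=[2,4,1]
Step 8: ref 1 → HIT, frames=[2,4,1]
Step 9: ref 2 → HIT, frames=[2,4,1]
Step 10: ref 1 → HIT, frames=[2,4,1]
Step 11: ref 4 → HIT, frames=[2,4,1]
Step 12: ref 2 → HIT, frames=[2,4,1]
Step 13: ref 4 → HIT, frames=[2,4,1]
Step 14: ref 4 → HIT, frames=[2,4,1]
Total faults: 3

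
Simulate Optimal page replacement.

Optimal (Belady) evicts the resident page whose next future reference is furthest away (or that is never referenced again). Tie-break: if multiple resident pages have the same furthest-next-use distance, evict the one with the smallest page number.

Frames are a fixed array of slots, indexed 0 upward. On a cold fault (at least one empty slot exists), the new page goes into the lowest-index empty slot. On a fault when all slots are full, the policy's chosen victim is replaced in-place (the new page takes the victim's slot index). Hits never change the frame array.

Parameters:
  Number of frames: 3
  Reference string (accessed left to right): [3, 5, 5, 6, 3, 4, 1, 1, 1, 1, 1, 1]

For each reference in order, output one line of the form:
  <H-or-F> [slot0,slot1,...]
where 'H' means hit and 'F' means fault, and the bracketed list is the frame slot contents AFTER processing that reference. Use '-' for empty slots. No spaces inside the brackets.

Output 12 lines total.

F [3,-,-]
F [3,5,-]
H [3,5,-]
F [3,5,6]
H [3,5,6]
F [4,5,6]
F [1,5,6]
H [1,5,6]
H [1,5,6]
H [1,5,6]
H [1,5,6]
H [1,5,6]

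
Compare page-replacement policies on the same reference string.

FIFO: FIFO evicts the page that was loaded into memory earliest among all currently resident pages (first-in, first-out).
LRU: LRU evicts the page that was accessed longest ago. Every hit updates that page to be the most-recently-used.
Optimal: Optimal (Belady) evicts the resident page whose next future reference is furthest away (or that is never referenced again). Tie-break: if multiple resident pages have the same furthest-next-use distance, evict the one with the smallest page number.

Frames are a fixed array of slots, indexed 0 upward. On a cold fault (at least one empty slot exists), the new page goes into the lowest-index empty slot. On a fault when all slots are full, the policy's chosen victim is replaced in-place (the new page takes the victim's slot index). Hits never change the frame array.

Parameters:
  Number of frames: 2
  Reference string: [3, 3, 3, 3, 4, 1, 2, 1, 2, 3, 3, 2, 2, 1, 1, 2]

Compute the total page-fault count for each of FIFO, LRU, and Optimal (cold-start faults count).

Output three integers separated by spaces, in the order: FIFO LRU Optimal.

Answer: 7 6 6

Derivation:
--- FIFO ---
  step 0: ref 3 -> FAULT, frames=[3,-] (faults so far: 1)
  step 1: ref 3 -> HIT, frames=[3,-] (faults so far: 1)
  step 2: ref 3 -> HIT, frames=[3,-] (faults so far: 1)
  step 3: ref 3 -> HIT, frames=[3,-] (faults so far: 1)
  step 4: ref 4 -> FAULT, frames=[3,4] (faults so far: 2)
  step 5: ref 1 -> FAULT, evict 3, frames=[1,4] (faults so far: 3)
  step 6: ref 2 -> FAULT, evict 4, frames=[1,2] (faults so far: 4)
  step 7: ref 1 -> HIT, frames=[1,2] (faults so far: 4)
  step 8: ref 2 -> HIT, frames=[1,2] (faults so far: 4)
  step 9: ref 3 -> FAULT, evict 1, frames=[3,2] (faults so far: 5)
  step 10: ref 3 -> HIT, frames=[3,2] (faults so far: 5)
  step 11: ref 2 -> HIT, frames=[3,2] (faults so far: 5)
  step 12: ref 2 -> HIT, frames=[3,2] (faults so far: 5)
  step 13: ref 1 -> FAULT, evict 2, frames=[3,1] (faults so far: 6)
  step 14: ref 1 -> HIT, frames=[3,1] (faults so far: 6)
  step 15: ref 2 -> FAULT, evict 3, frames=[2,1] (faults so far: 7)
  FIFO total faults: 7
--- LRU ---
  step 0: ref 3 -> FAULT, frames=[3,-] (faults so far: 1)
  step 1: ref 3 -> HIT, frames=[3,-] (faults so far: 1)
  step 2: ref 3 -> HIT, frames=[3,-] (faults so far: 1)
  step 3: ref 3 -> HIT, frames=[3,-] (faults so far: 1)
  step 4: ref 4 -> FAULT, frames=[3,4] (faults so far: 2)
  step 5: ref 1 -> FAULT, evict 3, frames=[1,4] (faults so far: 3)
  step 6: ref 2 -> FAULT, evict 4, frames=[1,2] (faults so far: 4)
  step 7: ref 1 -> HIT, frames=[1,2] (faults so far: 4)
  step 8: ref 2 -> HIT, frames=[1,2] (faults so far: 4)
  step 9: ref 3 -> FAULT, evict 1, frames=[3,2] (faults so far: 5)
  step 10: ref 3 -> HIT, frames=[3,2] (faults so far: 5)
  step 11: ref 2 -> HIT, frames=[3,2] (faults so far: 5)
  step 12: ref 2 -> HIT, frames=[3,2] (faults so far: 5)
  step 13: ref 1 -> FAULT, evict 3, frames=[1,2] (faults so far: 6)
  step 14: ref 1 -> HIT, frames=[1,2] (faults so far: 6)
  step 15: ref 2 -> HIT, frames=[1,2] (faults so far: 6)
  LRU total faults: 6
--- Optimal ---
  step 0: ref 3 -> FAULT, frames=[3,-] (faults so far: 1)
  step 1: ref 3 -> HIT, frames=[3,-] (faults so far: 1)
  step 2: ref 3 -> HIT, frames=[3,-] (faults so far: 1)
  step 3: ref 3 -> HIT, frames=[3,-] (faults so far: 1)
  step 4: ref 4 -> FAULT, frames=[3,4] (faults so far: 2)
  step 5: ref 1 -> FAULT, evict 4, frames=[3,1] (faults so far: 3)
  step 6: ref 2 -> FAULT, evict 3, frames=[2,1] (faults so far: 4)
  step 7: ref 1 -> HIT, frames=[2,1] (faults so far: 4)
  step 8: ref 2 -> HIT, frames=[2,1] (faults so far: 4)
  step 9: ref 3 -> FAULT, evict 1, frames=[2,3] (faults so far: 5)
  step 10: ref 3 -> HIT, frames=[2,3] (faults so far: 5)
  step 11: ref 2 -> HIT, frames=[2,3] (faults so far: 5)
  step 12: ref 2 -> HIT, frames=[2,3] (faults so far: 5)
  step 13: ref 1 -> FAULT, evict 3, frames=[2,1] (faults so far: 6)
  step 14: ref 1 -> HIT, frames=[2,1] (faults so far: 6)
  step 15: ref 2 -> HIT, frames=[2,1] (faults so far: 6)
  Optimal total faults: 6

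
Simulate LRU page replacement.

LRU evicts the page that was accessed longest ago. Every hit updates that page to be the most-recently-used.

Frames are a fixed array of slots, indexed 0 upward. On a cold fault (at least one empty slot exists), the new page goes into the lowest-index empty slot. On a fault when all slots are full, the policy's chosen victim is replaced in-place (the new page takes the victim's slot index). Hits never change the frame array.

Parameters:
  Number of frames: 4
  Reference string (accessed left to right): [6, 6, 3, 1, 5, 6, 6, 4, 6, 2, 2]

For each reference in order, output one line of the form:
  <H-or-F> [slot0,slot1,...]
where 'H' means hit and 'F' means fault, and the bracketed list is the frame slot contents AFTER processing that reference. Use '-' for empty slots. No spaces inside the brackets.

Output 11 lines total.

F [6,-,-,-]
H [6,-,-,-]
F [6,3,-,-]
F [6,3,1,-]
F [6,3,1,5]
H [6,3,1,5]
H [6,3,1,5]
F [6,4,1,5]
H [6,4,1,5]
F [6,4,2,5]
H [6,4,2,5]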